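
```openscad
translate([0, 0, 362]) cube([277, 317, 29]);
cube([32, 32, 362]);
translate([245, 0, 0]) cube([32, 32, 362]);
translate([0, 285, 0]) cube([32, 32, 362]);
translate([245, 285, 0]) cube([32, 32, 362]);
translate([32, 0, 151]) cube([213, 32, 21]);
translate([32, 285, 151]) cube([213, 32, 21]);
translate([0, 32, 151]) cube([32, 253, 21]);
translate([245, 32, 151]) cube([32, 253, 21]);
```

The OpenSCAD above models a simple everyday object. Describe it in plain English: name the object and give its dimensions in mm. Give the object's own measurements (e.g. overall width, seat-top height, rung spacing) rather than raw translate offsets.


A four-legged stool. The seat is a 277×317×29 mm slab whose top surface is at z = 391 mm; four square legs, each 32×32 mm in cross-section, run from the floor (z = 0) to the underside of the seat, each flush with a corner of the seat. Four stretchers, 32 mm wide and 21 mm tall, connect adjacent legs with their undersides at z = 151 mm, each running between the inner faces of the legs it joins and aligned with the legs' outer faces on the other axis.


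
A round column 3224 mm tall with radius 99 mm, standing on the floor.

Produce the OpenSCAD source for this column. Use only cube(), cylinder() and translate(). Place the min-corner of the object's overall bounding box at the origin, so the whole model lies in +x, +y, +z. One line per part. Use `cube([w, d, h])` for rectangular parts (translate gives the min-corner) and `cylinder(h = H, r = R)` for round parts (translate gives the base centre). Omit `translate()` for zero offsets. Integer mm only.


translate([99, 99, 0]) cylinder(h = 3224, r = 99);


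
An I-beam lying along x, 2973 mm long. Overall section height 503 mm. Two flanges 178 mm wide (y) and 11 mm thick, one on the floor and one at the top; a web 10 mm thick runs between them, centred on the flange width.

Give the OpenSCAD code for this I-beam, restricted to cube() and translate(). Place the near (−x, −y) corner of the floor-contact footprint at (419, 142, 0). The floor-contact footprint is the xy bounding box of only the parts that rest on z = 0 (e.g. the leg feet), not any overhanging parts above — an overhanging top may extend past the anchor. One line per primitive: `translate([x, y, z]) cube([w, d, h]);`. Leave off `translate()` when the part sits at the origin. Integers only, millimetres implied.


translate([419, 142, 0]) cube([2973, 178, 11]);
translate([419, 226, 11]) cube([2973, 10, 481]);
translate([419, 142, 492]) cube([2973, 178, 11]);


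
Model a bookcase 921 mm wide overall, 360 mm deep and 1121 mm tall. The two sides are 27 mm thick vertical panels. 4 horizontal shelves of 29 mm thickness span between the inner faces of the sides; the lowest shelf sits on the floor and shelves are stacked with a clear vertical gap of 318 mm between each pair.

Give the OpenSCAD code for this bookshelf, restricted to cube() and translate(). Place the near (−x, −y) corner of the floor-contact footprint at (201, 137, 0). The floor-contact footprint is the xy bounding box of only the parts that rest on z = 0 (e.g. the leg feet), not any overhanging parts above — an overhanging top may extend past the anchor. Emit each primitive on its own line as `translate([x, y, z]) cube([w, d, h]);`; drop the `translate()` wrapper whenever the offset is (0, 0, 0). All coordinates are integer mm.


translate([201, 137, 0]) cube([27, 360, 1121]);
translate([1095, 137, 0]) cube([27, 360, 1121]);
translate([228, 137, 0]) cube([867, 360, 29]);
translate([228, 137, 347]) cube([867, 360, 29]);
translate([228, 137, 694]) cube([867, 360, 29]);
translate([228, 137, 1041]) cube([867, 360, 29]);


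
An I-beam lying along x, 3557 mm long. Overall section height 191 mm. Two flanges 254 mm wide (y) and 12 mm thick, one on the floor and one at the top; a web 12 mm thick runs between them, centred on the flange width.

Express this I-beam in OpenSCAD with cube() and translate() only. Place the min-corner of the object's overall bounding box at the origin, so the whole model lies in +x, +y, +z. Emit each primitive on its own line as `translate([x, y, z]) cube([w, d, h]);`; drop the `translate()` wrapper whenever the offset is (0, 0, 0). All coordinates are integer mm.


cube([3557, 254, 12]);
translate([0, 121, 12]) cube([3557, 12, 167]);
translate([0, 0, 179]) cube([3557, 254, 12]);


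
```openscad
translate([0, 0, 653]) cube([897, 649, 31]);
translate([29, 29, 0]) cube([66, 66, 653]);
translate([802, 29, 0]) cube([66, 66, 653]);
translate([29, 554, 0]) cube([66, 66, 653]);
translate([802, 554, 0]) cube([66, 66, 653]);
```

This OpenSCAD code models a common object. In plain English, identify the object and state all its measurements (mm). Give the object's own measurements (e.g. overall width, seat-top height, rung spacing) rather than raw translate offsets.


A table: top 897 mm (x) × 649 mm (y), 31 mm thick, upper face at z = 684 mm, on four 66×66 mm square legs, each inset 29 mm from the nearest pair of top edges from z = 0 to the bottom of the top.


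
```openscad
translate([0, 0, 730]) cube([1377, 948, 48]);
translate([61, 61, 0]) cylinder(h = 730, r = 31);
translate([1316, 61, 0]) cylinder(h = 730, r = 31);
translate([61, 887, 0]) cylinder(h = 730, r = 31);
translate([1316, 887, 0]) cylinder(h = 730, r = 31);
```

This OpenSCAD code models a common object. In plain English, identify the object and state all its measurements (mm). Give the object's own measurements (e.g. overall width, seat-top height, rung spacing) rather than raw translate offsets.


A table: top 1377 mm (x) × 948 mm (y), 48 mm thick, upper face at z = 778 mm, on four round legs of 62 mm diameter, each leg's bounding box inset 30 mm from the nearest pair of top edges from z = 0 to the bottom of the top.


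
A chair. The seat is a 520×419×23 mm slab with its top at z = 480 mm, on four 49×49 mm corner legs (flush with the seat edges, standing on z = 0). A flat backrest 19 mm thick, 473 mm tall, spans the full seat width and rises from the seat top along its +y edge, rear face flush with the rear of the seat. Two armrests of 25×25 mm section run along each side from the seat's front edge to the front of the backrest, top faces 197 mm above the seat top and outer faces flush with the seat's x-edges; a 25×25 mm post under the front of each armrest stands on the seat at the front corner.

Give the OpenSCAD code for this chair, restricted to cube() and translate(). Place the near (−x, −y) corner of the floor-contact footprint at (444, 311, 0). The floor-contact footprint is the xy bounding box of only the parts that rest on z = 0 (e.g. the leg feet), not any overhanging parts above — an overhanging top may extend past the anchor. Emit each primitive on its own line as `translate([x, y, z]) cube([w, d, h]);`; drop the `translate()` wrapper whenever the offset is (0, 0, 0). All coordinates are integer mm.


// leg_h = 480 - 23 = 457
// arm post h = 197 - 25 = 172
translate([444, 311, 457]) cube([520, 419, 23]);
translate([444, 311, 0]) cube([49, 49, 457]);
translate([915, 311, 0]) cube([49, 49, 457]);
translate([444, 681, 0]) cube([49, 49, 457]);
translate([915, 681, 0]) cube([49, 49, 457]);
translate([444, 711, 480]) cube([520, 19, 473]);
translate([444, 311, 652]) cube([25, 400, 25]);
translate([939, 311, 652]) cube([25, 400, 25]);
translate([444, 311, 480]) cube([25, 25, 172]);
translate([939, 311, 480]) cube([25, 25, 172]);


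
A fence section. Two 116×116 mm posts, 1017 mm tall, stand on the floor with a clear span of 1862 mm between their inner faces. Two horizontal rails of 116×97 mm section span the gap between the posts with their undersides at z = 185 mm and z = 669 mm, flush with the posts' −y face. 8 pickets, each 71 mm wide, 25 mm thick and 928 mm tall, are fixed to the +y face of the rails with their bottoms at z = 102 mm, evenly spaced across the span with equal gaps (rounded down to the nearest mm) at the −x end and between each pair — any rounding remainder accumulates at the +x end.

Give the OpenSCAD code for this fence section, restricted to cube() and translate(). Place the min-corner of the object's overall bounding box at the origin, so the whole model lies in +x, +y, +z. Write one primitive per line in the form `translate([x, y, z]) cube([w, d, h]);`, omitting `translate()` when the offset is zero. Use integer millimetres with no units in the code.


cube([116, 116, 1017]);
translate([1978, 0, 0]) cube([116, 116, 1017]);
translate([116, 0, 185]) cube([1862, 116, 97]);
translate([116, 0, 669]) cube([1862, 116, 97]);
translate([259, 116, 102]) cube([71, 25, 928]);
translate([473, 116, 102]) cube([71, 25, 928]);
translate([687, 116, 102]) cube([71, 25, 928]);
translate([901, 116, 102]) cube([71, 25, 928]);
translate([1115, 116, 102]) cube([71, 25, 928]);
translate([1329, 116, 102]) cube([71, 25, 928]);
translate([1543, 116, 102]) cube([71, 25, 928]);
translate([1757, 116, 102]) cube([71, 25, 928]);


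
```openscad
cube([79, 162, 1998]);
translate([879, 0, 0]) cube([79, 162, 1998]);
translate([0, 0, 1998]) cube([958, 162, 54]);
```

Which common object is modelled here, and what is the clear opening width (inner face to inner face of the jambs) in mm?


A door frame. The clear opening width is 800 mm.

Two 1998 mm tall posts with a header on top — a door frame. The left jamb is 79 mm wide at x = 0; the right jamb starts at x = 879. The clear opening is 879 − 79 = 800 mm.


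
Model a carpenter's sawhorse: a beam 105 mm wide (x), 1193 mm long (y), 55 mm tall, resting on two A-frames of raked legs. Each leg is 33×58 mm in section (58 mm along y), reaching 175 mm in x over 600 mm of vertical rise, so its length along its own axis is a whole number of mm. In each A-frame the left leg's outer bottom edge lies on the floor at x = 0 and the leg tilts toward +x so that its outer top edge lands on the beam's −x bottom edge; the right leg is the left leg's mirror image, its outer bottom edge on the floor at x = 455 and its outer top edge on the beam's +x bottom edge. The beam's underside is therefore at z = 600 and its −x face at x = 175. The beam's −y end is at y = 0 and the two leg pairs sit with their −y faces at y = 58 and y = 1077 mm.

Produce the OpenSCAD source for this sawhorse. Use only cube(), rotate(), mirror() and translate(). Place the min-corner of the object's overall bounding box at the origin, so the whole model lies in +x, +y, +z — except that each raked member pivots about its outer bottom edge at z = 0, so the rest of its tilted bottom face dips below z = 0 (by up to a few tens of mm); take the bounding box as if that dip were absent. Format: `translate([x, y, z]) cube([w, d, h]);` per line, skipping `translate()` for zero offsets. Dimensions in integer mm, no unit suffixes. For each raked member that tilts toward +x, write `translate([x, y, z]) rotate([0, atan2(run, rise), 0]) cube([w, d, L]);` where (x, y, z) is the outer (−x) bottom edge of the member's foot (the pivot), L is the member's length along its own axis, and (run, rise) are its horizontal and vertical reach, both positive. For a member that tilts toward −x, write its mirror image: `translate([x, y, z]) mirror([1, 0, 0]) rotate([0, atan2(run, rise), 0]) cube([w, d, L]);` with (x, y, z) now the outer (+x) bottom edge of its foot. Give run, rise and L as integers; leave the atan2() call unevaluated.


translate([175, 0, 600]) cube([105, 1193, 55]);
translate([0, 58, 0]) rotate([0, atan2(175, 600), 0]) cube([33, 58, 625]);
translate([455, 58, 0]) mirror([1, 0, 0]) rotate([0, atan2(175, 600), 0]) cube([33, 58, 625]);
translate([0, 1077, 0]) rotate([0, atan2(175, 600), 0]) cube([33, 58, 625]);
translate([455, 1077, 0]) mirror([1, 0, 0]) rotate([0, atan2(175, 600), 0]) cube([33, 58, 625]);


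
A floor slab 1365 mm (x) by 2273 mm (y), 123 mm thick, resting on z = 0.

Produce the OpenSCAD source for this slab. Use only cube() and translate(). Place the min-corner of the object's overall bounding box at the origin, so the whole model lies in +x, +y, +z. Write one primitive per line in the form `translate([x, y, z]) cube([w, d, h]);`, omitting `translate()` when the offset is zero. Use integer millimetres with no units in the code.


cube([1365, 2273, 123]);


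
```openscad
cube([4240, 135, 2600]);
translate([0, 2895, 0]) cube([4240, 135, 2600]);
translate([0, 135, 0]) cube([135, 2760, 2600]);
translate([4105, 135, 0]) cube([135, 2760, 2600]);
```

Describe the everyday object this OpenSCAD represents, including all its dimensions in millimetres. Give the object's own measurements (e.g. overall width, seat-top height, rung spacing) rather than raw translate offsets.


The wall frame of a small rectangular building: four walls, each 2600 mm tall and 135 mm thick, enclosing a footprint 4240 mm (x) by 3030 mm (y) outside-to-outside, with no floor or roof. The front and back walls (the −y and +y sides) span the full width; the two side walls fit between them.


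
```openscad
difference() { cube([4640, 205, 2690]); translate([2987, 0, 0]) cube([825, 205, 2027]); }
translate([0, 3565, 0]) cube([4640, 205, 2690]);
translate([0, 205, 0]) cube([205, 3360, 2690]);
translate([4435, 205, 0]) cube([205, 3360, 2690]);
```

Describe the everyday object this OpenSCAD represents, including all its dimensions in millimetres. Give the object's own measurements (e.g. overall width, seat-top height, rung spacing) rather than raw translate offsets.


A single room: four walls, each 2690 mm tall and 205 mm thick, enclosing an outside footprint 4640×3770 mm (x × y), no floor or roof. The front and back walls (−y and +y sides) run the full x-width; the side walls fit between their inner faces. A door opening 825 mm wide and 2027 mm tall is cut through the front wall from the floor up, its −x edge 2987 mm from the wall's −x end.


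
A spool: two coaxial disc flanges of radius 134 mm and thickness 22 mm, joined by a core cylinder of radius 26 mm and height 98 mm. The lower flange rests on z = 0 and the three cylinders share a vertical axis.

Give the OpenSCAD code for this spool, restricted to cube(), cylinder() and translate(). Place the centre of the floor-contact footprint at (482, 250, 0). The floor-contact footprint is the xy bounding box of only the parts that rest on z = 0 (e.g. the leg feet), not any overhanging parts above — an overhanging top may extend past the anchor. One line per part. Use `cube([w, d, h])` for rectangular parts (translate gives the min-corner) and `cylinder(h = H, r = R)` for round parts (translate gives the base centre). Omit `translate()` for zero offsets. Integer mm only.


translate([482, 250, 0]) cylinder(h = 22, r = 134);
translate([482, 250, 22]) cylinder(h = 98, r = 26);
translate([482, 250, 120]) cylinder(h = 22, r = 134);


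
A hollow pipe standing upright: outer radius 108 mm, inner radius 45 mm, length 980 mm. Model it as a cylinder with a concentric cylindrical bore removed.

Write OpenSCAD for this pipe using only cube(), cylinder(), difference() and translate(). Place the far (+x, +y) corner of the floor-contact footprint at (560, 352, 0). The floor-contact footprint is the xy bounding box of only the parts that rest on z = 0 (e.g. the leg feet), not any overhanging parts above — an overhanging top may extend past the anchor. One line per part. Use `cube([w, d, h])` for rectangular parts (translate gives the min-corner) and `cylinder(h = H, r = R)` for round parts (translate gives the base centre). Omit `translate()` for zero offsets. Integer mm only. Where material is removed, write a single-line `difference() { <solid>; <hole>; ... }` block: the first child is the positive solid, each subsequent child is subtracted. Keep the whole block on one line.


difference() { translate([452, 244, 0]) cylinder(h = 980, r = 108); translate([452, 244, 0]) cylinder(h = 980, r = 45); }


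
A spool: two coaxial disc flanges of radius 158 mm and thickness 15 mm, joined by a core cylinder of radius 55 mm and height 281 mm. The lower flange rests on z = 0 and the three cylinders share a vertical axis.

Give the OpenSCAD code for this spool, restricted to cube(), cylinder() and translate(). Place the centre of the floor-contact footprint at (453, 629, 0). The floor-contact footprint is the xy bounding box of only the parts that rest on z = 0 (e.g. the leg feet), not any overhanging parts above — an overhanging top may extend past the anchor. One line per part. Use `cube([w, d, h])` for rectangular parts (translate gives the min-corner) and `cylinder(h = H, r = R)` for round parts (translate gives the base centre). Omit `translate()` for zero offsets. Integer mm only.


translate([453, 629, 0]) cylinder(h = 15, r = 158);
translate([453, 629, 15]) cylinder(h = 281, r = 55);
translate([453, 629, 296]) cylinder(h = 15, r = 158);


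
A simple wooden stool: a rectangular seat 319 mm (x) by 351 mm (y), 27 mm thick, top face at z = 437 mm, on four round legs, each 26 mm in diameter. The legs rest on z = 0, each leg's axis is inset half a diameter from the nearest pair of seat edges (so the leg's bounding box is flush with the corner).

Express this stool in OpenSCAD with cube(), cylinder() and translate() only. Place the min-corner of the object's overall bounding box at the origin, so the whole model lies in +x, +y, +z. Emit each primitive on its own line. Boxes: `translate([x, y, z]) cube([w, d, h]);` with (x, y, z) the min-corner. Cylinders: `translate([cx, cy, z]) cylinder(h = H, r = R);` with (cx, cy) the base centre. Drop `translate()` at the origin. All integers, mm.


translate([0, 0, 410]) cube([319, 351, 27]);
translate([13, 13, 0]) cylinder(h = 410, r = 13);
translate([306, 13, 0]) cylinder(h = 410, r = 13);
translate([13, 338, 0]) cylinder(h = 410, r = 13);
translate([306, 338, 0]) cylinder(h = 410, r = 13);


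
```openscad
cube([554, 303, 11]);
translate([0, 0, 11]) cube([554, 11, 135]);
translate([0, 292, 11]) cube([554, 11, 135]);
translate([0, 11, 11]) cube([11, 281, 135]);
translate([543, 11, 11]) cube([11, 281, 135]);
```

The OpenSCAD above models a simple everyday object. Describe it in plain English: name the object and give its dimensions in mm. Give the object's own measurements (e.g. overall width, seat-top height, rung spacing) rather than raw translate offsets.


An open-topped rectangular box: outside dimensions 554×303×146 mm, with a uniform wall and base thickness of 11 mm. The base is a full 554×303 slab on the floor; four walls sit on top of the base. The front and back walls (the −y and +y sides) span the full width; the two side walls fit between them.


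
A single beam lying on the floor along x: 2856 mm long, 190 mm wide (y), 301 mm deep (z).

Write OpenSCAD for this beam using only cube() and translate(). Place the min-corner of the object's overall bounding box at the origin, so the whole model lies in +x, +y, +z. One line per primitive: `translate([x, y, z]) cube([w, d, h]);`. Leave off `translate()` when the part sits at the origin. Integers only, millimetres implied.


cube([2856, 190, 301]);


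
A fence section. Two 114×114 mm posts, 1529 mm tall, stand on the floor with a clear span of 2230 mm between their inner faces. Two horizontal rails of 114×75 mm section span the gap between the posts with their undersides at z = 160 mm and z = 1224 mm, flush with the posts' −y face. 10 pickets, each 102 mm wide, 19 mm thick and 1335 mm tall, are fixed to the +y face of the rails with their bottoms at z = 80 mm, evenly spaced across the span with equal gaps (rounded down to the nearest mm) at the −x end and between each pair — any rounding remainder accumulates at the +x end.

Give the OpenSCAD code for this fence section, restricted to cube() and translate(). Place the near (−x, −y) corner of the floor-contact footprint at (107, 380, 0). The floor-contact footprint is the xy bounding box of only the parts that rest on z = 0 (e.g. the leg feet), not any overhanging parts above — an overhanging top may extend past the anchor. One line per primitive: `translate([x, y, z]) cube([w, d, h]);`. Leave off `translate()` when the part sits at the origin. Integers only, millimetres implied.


translate([107, 380, 0]) cube([114, 114, 1529]);
translate([2451, 380, 0]) cube([114, 114, 1529]);
translate([221, 380, 160]) cube([2230, 114, 75]);
translate([221, 380, 1224]) cube([2230, 114, 75]);
translate([331, 494, 80]) cube([102, 19, 1335]);
translate([543, 494, 80]) cube([102, 19, 1335]);
translate([755, 494, 80]) cube([102, 19, 1335]);
translate([967, 494, 80]) cube([102, 19, 1335]);
translate([1179, 494, 80]) cube([102, 19, 1335]);
translate([1391, 494, 80]) cube([102, 19, 1335]);
translate([1603, 494, 80]) cube([102, 19, 1335]);
translate([1815, 494, 80]) cube([102, 19, 1335]);
translate([2027, 494, 80]) cube([102, 19, 1335]);
translate([2239, 494, 80]) cube([102, 19, 1335]);


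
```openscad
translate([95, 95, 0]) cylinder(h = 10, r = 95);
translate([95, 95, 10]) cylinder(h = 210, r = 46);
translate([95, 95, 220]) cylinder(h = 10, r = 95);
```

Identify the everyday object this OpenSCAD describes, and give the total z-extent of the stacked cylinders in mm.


A spool. The overall height is 230 mm.

Three coaxial cylinders, large–small–large — a spool. Two 10 mm flanges and a 210 mm core give 10 + 210 + 10 = 230 mm.


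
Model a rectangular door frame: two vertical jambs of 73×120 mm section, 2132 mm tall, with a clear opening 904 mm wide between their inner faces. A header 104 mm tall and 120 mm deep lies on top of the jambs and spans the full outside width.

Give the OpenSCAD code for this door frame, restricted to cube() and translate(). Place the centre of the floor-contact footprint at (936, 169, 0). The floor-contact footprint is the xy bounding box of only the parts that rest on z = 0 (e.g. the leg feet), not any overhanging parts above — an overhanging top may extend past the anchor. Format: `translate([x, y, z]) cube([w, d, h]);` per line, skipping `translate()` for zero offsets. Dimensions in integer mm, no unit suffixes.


translate([411, 109, 0]) cube([73, 120, 2132]);
translate([1388, 109, 0]) cube([73, 120, 2132]);
translate([411, 109, 2132]) cube([1050, 120, 104]);


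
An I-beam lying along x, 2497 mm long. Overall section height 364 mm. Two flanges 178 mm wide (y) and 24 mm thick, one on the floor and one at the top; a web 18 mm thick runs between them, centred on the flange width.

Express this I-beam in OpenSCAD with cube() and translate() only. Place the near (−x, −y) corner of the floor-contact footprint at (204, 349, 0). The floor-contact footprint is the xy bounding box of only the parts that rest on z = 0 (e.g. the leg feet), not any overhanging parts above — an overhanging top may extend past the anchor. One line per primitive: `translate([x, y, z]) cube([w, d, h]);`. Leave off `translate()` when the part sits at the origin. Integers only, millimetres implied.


translate([204, 349, 0]) cube([2497, 178, 24]);
translate([204, 429, 24]) cube([2497, 18, 316]);
translate([204, 349, 340]) cube([2497, 178, 24]);


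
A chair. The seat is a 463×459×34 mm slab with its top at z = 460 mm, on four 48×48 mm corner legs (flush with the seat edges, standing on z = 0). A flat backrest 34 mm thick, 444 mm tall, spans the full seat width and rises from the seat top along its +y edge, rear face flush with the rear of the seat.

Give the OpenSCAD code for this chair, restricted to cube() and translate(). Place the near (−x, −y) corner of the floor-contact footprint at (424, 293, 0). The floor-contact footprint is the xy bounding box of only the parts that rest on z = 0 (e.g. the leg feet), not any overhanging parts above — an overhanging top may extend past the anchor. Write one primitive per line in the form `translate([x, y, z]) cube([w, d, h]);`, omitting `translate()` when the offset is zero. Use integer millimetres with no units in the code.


translate([424, 293, 426]) cube([463, 459, 34]);
translate([424, 293, 0]) cube([48, 48, 426]);
translate([839, 293, 0]) cube([48, 48, 426]);
translate([424, 704, 0]) cube([48, 48, 426]);
translate([839, 704, 0]) cube([48, 48, 426]);
translate([424, 718, 460]) cube([463, 34, 444]);


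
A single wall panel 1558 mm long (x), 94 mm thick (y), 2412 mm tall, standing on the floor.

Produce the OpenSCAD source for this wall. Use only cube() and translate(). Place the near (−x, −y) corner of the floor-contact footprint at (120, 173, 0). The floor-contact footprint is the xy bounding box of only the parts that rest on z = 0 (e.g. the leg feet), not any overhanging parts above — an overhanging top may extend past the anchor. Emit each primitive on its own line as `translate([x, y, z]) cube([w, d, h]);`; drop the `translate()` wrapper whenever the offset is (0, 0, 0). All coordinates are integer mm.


translate([120, 173, 0]) cube([1558, 94, 2412]);


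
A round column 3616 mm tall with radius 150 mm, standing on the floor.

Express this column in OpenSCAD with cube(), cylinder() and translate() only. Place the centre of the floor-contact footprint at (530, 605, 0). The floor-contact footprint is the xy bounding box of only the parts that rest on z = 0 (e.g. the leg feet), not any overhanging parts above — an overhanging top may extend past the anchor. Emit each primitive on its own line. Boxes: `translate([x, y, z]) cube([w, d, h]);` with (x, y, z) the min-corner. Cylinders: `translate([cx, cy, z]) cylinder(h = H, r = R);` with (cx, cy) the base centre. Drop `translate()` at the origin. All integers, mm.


translate([530, 605, 0]) cylinder(h = 3616, r = 150);


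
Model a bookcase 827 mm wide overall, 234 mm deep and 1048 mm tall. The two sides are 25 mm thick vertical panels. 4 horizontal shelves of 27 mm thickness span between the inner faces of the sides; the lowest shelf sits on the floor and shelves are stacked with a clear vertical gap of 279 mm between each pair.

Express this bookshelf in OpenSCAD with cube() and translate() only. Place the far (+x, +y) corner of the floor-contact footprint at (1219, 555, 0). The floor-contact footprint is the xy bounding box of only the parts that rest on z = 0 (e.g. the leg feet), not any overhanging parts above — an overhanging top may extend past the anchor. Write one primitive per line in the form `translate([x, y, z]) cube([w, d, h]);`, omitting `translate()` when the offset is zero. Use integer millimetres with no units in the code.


translate([392, 321, 0]) cube([25, 234, 1048]);
translate([1194, 321, 0]) cube([25, 234, 1048]);
translate([417, 321, 0]) cube([777, 234, 27]);
translate([417, 321, 306]) cube([777, 234, 27]);
translate([417, 321, 612]) cube([777, 234, 27]);
translate([417, 321, 918]) cube([777, 234, 27]);


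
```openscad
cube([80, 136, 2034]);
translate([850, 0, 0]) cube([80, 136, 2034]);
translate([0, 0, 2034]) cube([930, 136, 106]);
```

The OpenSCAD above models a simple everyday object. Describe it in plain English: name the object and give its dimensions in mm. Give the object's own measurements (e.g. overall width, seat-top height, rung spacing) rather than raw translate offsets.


A door frame. The clear opening is 770 mm wide and 2034 mm high. Two 80 mm wide jambs, 136 mm deep, stand either side of the opening from the floor to the top of the opening. A 106 mm thick head sits across the top of both jambs, spanning the full outside width of the frame.


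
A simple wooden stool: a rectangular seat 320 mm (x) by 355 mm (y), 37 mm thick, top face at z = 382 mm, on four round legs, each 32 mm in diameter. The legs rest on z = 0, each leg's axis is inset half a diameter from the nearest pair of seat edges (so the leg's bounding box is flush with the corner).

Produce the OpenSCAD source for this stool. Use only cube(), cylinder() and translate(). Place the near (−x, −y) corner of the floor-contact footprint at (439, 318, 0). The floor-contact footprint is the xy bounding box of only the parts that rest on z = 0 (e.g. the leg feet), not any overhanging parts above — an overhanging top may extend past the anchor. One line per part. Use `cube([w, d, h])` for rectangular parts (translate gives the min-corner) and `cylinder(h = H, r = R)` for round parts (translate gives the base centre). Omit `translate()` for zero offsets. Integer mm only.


translate([439, 318, 345]) cube([320, 355, 37]);
translate([455, 334, 0]) cylinder(h = 345, r = 16);
translate([743, 334, 0]) cylinder(h = 345, r = 16);
translate([455, 657, 0]) cylinder(h = 345, r = 16);
translate([743, 657, 0]) cylinder(h = 345, r = 16);


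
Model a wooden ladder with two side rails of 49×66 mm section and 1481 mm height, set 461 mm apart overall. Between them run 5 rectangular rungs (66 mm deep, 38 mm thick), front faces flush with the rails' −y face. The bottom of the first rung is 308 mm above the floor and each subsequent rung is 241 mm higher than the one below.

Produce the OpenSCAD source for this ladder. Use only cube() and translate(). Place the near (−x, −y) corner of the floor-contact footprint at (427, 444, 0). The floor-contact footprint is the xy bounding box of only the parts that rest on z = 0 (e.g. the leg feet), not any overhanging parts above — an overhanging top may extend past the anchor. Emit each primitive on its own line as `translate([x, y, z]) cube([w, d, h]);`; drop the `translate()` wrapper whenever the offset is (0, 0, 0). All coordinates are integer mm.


// rung span = 461 - 2*49 = 363
// rung[k] z = 308 + k*241
translate([427, 444, 0]) cube([49, 66, 1481]);
translate([839, 444, 0]) cube([49, 66, 1481]);
translate([476, 444, 308]) cube([363, 66, 38]);
translate([476, 444, 549]) cube([363, 66, 38]);
translate([476, 444, 790]) cube([363, 66, 38]);
translate([476, 444, 1031]) cube([363, 66, 38]);
translate([476, 444, 1272]) cube([363, 66, 38]);


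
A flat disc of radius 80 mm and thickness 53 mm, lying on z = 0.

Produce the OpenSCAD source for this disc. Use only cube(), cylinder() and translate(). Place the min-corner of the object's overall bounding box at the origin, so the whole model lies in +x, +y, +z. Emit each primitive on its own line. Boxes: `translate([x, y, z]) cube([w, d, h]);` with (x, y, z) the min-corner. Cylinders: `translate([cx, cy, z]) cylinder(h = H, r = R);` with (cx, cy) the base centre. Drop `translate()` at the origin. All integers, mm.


translate([80, 80, 0]) cylinder(h = 53, r = 80);


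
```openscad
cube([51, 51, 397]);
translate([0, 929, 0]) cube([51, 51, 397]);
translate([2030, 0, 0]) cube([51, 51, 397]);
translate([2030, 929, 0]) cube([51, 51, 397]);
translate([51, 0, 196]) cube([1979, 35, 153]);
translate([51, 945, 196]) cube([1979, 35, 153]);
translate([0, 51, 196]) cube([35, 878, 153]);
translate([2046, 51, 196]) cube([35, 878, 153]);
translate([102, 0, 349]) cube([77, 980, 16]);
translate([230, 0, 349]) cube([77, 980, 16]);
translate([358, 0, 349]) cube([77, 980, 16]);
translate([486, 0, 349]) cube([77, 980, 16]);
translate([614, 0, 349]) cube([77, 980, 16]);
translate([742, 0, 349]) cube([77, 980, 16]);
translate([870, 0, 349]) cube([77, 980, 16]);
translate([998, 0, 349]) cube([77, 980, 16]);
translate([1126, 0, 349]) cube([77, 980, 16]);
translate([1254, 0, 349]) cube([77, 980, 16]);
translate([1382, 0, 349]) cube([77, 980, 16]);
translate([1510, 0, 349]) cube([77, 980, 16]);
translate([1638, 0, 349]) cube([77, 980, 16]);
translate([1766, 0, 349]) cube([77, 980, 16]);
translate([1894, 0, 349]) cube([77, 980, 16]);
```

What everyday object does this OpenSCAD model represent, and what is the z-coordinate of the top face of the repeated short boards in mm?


A bed frame. The slat-top height is 365 mm.

Four posts, four rails, and a row of slats — a bed frame. Slats sit on the rails at z = 196 + 153 = 349; with slat thickness 16, the top is 365 mm.


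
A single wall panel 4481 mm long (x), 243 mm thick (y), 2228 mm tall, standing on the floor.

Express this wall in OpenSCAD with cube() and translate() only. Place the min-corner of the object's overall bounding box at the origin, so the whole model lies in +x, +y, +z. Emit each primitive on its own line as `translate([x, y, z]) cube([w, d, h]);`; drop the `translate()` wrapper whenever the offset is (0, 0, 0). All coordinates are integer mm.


cube([4481, 243, 2228]);


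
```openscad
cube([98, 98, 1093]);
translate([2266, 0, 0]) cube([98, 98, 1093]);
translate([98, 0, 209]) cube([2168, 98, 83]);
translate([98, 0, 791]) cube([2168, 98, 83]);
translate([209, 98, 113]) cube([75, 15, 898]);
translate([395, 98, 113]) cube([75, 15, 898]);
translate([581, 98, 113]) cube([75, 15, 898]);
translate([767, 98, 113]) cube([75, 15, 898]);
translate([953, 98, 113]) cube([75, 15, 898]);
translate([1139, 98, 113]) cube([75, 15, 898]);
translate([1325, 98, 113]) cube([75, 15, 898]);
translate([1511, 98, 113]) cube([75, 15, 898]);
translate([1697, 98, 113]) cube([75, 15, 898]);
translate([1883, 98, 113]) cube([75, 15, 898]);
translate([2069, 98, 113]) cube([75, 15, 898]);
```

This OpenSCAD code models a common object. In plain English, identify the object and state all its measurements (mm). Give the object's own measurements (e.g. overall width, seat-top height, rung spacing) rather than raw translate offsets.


A fence section. Two 98×98 mm posts, 1093 mm tall, stand on the floor with a clear span of 2168 mm between their inner faces. Two horizontal rails of 98×83 mm section span the gap between the posts with their undersides at z = 209 mm and z = 791 mm, flush with the posts' −y face. 11 pickets, each 75 mm wide, 15 mm thick and 898 mm tall, are fixed to the +y face of the rails with their bottoms at z = 113 mm, spaced across the span with a 111 mm gap after the −x post and between neighbouring pickets, with 122 mm left before the +x post.


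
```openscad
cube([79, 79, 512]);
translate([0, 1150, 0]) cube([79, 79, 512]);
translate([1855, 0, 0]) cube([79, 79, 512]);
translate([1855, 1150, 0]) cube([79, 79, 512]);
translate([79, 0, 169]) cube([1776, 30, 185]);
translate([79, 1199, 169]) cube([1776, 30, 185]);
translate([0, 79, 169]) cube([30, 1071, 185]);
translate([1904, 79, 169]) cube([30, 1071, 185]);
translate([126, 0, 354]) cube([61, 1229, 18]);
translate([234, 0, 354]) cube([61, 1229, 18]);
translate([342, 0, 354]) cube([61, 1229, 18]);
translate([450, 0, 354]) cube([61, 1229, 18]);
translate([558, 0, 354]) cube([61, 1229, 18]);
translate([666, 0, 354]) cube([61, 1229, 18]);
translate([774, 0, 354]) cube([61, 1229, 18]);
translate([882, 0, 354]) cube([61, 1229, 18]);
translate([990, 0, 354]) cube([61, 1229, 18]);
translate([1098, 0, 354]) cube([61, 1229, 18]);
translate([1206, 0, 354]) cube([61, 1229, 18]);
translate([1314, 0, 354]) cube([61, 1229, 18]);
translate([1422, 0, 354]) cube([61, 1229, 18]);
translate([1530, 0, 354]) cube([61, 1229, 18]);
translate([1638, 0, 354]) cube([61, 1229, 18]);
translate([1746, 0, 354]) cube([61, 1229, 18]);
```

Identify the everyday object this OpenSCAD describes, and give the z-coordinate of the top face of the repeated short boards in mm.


A bed frame. The slat-top height is 372 mm.

Four posts, four rails, and a row of slats — a bed frame. Slats sit on the rails at z = 169 + 185 = 354; with slat thickness 18, the top is 372 mm.


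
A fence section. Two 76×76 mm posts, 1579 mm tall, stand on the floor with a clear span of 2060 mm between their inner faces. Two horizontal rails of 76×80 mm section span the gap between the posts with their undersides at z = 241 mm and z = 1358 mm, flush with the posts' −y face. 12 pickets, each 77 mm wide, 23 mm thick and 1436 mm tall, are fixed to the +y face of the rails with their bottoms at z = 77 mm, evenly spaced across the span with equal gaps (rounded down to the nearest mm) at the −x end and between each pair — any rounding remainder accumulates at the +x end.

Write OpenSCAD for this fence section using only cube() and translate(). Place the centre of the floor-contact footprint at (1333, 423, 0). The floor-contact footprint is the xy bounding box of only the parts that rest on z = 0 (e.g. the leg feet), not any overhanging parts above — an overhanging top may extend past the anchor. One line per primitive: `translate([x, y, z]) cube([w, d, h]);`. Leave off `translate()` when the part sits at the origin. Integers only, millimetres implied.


translate([227, 385, 0]) cube([76, 76, 1579]);
translate([2363, 385, 0]) cube([76, 76, 1579]);
translate([303, 385, 241]) cube([2060, 76, 80]);
translate([303, 385, 1358]) cube([2060, 76, 80]);
translate([390, 461, 77]) cube([77, 23, 1436]);
translate([554, 461, 77]) cube([77, 23, 1436]);
translate([718, 461, 77]) cube([77, 23, 1436]);
translate([882, 461, 77]) cube([77, 23, 1436]);
translate([1046, 461, 77]) cube([77, 23, 1436]);
translate([1210, 461, 77]) cube([77, 23, 1436]);
translate([1374, 461, 77]) cube([77, 23, 1436]);
translate([1538, 461, 77]) cube([77, 23, 1436]);
translate([1702, 461, 77]) cube([77, 23, 1436]);
translate([1866, 461, 77]) cube([77, 23, 1436]);
translate([2030, 461, 77]) cube([77, 23, 1436]);
translate([2194, 461, 77]) cube([77, 23, 1436]);


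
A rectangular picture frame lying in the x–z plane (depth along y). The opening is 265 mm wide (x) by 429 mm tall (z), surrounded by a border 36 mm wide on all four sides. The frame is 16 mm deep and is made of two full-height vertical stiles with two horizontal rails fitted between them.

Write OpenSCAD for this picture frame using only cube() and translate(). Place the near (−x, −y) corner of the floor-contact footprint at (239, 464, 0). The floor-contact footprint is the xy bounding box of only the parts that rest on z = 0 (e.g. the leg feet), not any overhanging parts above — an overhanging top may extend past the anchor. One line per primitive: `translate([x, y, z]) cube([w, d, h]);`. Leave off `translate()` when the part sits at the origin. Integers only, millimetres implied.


translate([239, 464, 0]) cube([36, 16, 501]);
translate([540, 464, 0]) cube([36, 16, 501]);
translate([275, 464, 0]) cube([265, 16, 36]);
translate([275, 464, 465]) cube([265, 16, 36]);


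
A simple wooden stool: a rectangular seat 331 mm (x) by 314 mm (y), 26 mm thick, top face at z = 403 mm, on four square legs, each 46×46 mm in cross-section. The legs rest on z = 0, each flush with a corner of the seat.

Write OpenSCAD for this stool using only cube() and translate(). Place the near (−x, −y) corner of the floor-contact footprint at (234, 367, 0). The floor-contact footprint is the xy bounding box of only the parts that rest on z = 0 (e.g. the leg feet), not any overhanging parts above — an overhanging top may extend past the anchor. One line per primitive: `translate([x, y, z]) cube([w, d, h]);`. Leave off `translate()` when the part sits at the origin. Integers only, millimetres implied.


translate([234, 367, 377]) cube([331, 314, 26]);
translate([234, 367, 0]) cube([46, 46, 377]);
translate([519, 367, 0]) cube([46, 46, 377]);
translate([234, 635, 0]) cube([46, 46, 377]);
translate([519, 635, 0]) cube([46, 46, 377]);


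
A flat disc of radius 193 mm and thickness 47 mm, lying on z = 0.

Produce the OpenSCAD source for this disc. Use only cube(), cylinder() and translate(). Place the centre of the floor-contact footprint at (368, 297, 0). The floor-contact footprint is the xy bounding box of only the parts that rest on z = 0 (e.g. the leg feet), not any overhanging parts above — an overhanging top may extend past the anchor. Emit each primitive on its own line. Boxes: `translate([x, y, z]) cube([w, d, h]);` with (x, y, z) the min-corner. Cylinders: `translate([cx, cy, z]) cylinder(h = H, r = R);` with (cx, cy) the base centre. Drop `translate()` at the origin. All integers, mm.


translate([368, 297, 0]) cylinder(h = 47, r = 193);


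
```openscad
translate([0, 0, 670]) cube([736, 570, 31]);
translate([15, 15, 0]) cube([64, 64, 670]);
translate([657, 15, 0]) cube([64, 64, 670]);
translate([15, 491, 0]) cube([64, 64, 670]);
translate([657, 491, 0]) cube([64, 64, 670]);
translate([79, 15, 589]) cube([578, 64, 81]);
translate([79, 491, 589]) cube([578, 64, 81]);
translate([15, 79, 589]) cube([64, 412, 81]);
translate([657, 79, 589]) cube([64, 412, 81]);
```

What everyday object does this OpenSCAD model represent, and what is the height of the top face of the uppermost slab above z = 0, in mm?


A table. The table height is 701 mm.

A 736×570×31 slab sits at z = 670 on four 64 mm square posts — a table. The top surface is at 670 + 31 = 701 mm.
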